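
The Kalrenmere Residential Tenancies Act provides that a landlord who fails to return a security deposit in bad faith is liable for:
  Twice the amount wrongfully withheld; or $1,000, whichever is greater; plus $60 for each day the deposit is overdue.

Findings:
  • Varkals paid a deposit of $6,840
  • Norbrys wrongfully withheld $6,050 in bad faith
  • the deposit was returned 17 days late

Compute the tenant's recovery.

Doubled: 2 × $6,050 = $12,100
Minimum $1,000: $12,100 meets the minimum, no increase.
Late-return penalty: 17 × $60 = $1,020
Damages plus late penalty: $12,100 + $1,020 = $13,120

$13,120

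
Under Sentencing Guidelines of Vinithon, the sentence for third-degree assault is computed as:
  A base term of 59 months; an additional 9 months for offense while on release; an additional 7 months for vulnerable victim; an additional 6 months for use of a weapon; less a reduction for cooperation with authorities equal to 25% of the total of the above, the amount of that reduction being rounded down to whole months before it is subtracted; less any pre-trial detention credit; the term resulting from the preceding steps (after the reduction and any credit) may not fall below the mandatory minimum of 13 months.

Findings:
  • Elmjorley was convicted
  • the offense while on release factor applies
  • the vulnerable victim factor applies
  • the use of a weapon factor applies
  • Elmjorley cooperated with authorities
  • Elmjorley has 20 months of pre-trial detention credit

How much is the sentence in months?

41 months

Offense while on release enhancement: +9 months
Vulnerable victim enhancement: +7 months
Use of a weapon enhancement: +6 months
Adjusted term: 59 months + 9 months + 7 months + 6 months = 81 months
Cooperation with authorities reduction: 25% of 81 months = 20 months (rounded down)
After reduction: 81 − 20 = 61 months
Less pre-trial detention credit: 61 months − 20 months = 41 months
Minimum 13 months: 41 months meets the minimum, no increase.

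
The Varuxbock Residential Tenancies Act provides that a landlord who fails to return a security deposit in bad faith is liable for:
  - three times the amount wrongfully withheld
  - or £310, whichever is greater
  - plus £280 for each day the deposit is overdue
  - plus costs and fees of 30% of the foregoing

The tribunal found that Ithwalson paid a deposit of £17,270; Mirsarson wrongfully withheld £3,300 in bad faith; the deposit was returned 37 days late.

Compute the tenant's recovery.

Recovery: £26,338

Trebled: 3 × £3,300 = £9,900
Minimum £310: £9,900 meets the minimum, no increase.
Late-return penalty: 37 × £280 = £10,360
Damages plus late penalty: £9,900 + £10,360 = £20,260
Costs and fees: 30% of £20,260 = £6,078
Total recovery: £20,260 + £6,078 = £26,338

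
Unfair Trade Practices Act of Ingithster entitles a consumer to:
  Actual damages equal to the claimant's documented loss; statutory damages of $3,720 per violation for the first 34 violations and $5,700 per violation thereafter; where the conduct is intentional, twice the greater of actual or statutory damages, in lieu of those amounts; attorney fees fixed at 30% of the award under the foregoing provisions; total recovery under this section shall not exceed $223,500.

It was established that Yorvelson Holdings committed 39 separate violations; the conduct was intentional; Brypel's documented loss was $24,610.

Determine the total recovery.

Total recovery: $223,500

First 34 violations: 34 × $3,720 = $126,480
Remaining violations: (39 − 34) × $5,700 = $28,500
Statutory damages: $126,480 + $28,500 = $154,980
Greater of actual damages ($24,610) or statutory damages ($154,980): $154,980
Doubled: 2 × $154,980 = $309,960
Attorney fees: 30% of $309,960 = $92,988
Total before cap: $309,960 + $92,988 = $402,948
Cap at $223,500: $402,948 exceeds the cap → $223,500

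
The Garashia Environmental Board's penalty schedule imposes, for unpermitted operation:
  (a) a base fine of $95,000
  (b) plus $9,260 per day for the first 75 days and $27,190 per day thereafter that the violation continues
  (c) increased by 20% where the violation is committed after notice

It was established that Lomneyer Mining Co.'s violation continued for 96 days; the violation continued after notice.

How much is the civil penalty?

Civil penalty: $1,632,588

First 75 days: 75 × $9,260 = $694,500
Remaining days: (96 − 75) × $27,190 = $570,990
Per-day component: $694,500 + $570,990 = $1,265,490
Base plus per-day: $95,000 + $1,265,490 = $1,360,490
Enhancement: 20% of $1,360,490 = $272,098
Enhanced fine: $1,360,490 + $272,098 = $1,632,588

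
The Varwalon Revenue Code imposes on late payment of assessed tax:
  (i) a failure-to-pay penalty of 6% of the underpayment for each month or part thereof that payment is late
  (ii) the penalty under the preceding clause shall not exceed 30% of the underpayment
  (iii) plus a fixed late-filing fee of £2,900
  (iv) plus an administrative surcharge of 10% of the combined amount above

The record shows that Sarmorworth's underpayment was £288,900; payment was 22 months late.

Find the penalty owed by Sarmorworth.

Penalty: £98,527

Accrued rate: 6% × 22 = 132%, capped at 30% → 30%
Failure-to-pay penalty: 30% of £288,900 = £86,670
Penalty before surcharge: £86,670 + £2,900 = £89,570
Administrative surcharge: 10% of £89,570 = £8,957
Total penalty: £89,570 + £8,957 = £98,527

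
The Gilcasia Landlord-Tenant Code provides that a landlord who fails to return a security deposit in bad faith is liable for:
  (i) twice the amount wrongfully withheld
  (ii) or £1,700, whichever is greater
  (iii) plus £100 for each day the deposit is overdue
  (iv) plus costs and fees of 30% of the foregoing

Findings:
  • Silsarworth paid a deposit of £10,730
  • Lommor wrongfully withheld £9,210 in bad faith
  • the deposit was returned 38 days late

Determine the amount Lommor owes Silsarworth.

£28,886

Doubled: 2 × £9,210 = £18,420
Minimum £1,700: £18,420 meets the minimum, no increase.
Late-return penalty: 38 × £100 = £3,800
Damages plus late penalty: £18,420 + £3,800 = £22,220
Costs and fees: 30% of £22,220 = £6,666
Total recovery: £22,220 + £6,666 = £28,886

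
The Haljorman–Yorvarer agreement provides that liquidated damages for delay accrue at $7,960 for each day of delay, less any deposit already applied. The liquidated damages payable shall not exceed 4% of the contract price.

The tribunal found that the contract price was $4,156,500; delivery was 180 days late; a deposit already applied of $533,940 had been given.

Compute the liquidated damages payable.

$166,260

Per-day damages: 180 × $7,960 = $1,432,800
Less deposit already applied: $1,432,800 − $533,940 = $898,860
Cap: 4% of $4,156,500 = $166,260
Cap at $166,260: $898,860 exceeds the cap → $166,260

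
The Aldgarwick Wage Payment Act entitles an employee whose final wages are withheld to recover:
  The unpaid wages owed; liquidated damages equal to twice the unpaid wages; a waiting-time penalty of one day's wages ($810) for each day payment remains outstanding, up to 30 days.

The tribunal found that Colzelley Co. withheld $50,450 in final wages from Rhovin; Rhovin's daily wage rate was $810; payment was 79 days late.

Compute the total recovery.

Doubled: 2 × $50,450 = $100,900
Penalty days: min(79, 30) = 30
Waiting-time penalty: 30 × $810 = $24,300
Total award: $50,450 + $100,900 + $24,300 = $175,650

$175,650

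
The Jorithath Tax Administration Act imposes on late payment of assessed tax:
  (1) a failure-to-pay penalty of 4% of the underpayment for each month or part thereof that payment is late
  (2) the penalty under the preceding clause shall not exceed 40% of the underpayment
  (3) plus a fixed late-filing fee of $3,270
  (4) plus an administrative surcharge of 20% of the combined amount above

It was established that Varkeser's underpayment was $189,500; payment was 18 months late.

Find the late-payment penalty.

Accrued rate: 4% × 18 = 72%, capped at 40% → 40%
Failure-to-pay penalty: 40% of $189,500 = $75,800
Penalty before surcharge: $75,800 + $3,270 = $79,070
Administrative surcharge: 20% of $79,070 = $15,814
Total penalty: $79,070 + $15,814 = $94,884

$94,884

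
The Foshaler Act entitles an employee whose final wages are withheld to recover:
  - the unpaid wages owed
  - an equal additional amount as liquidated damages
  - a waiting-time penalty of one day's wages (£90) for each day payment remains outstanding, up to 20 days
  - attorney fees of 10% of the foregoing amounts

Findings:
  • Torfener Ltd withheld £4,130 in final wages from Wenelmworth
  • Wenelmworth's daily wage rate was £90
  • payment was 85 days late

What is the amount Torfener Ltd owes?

£11,066

Liquidated damages (equal amount): £4,130
Penalty days: min(85, 20) = 20
Waiting-time penalty: 20 × £90 = £1,800
Subtotal: £4,130 + £4,130 + £1,800 = £10,060
Attorney fees: 10% of £10,060 = £1,006
Total award: £10,060 + £1,006 = £11,066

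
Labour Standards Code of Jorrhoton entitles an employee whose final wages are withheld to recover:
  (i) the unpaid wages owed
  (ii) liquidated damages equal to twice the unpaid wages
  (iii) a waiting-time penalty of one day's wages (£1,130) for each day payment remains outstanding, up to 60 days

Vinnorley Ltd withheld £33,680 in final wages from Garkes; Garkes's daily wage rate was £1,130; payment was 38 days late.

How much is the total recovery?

£143,980

Doubled: 2 × £33,680 = £67,360
Penalty days: min(38, 60) = 38
Waiting-time penalty: 38 × £1,130 = £42,940
Total award: £33,680 + £67,360 + £42,940 = £143,980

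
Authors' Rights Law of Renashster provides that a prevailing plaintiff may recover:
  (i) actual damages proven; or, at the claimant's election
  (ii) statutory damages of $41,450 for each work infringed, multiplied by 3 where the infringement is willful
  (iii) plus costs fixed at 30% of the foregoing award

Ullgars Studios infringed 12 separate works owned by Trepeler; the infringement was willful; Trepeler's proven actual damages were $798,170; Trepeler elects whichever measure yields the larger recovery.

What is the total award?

Statutory damages: 12 × $41,450 = $497,400
Trebled: 3 × $497,400 = $1,492,200
Greater of actual damages ($798,170) or enhanced statutory damages ($1,492,200): $1,492,200
Costs: 30% of $1,492,200 = $447,660
Award plus costs: $1,492,200 + $447,660 = $1,939,860

Award: $1,939,860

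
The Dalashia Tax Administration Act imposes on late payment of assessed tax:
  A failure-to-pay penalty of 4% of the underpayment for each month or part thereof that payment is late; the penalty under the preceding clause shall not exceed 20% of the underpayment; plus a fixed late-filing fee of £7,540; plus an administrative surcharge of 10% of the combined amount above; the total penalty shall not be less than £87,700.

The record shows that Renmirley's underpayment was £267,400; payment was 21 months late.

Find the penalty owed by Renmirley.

£87,700

Accrued rate: 4% × 21 = 84%, capped at 20% → 20%
Failure-to-pay penalty: 20% of £267,400 = £53,480
Penalty before surcharge: £53,480 + £7,540 = £61,020
Administrative surcharge: 10% of £61,020 = £6,102
Total penalty: £61,020 + £6,102 = £67,122
Minimum £87,700: £67,122 is below the minimum → £87,700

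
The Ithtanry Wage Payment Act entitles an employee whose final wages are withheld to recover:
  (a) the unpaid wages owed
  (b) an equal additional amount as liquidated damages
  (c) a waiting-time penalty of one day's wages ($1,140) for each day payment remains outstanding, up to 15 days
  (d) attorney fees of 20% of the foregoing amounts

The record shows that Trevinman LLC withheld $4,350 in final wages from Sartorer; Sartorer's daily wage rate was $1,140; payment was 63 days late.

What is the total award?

$30,960

Liquidated damages (equal amount): $4,350
Penalty days: min(63, 15) = 15
Waiting-time penalty: 15 × $1,140 = $17,100
Subtotal: $4,350 + $4,350 + $17,100 = $25,800
Attorney fees: 20% of $25,800 = $5,160
Total award: $25,800 + $5,160 = $30,960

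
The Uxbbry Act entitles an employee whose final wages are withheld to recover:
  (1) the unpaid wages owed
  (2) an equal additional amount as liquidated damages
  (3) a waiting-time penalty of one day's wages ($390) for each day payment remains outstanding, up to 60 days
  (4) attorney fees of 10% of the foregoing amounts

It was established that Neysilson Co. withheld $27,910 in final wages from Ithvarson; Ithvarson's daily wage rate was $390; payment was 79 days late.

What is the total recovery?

$87,142

Liquidated damages (equal amount): $27,910
Penalty days: min(79, 60) = 60
Waiting-time penalty: 60 × $390 = $23,400
Subtotal: $27,910 + $27,910 + $23,400 = $79,220
Attorney fees: 10% of $79,220 = $7,922
Total award: $79,220 + $7,922 = $87,142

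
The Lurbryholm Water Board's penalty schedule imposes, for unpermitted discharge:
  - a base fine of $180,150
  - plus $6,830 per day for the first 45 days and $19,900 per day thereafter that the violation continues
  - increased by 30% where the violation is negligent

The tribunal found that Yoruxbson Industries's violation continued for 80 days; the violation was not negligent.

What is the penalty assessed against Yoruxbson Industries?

First 45 days: 45 × $6,830 = $307,350
Remaining days: (80 − 45) × $19,900 = $696,500
Per-day component: $307,350 + $696,500 = $1,003,850
Base plus per-day: $180,150 + $1,003,850 = $1,184,000
The violation was not negligent: no 30% increase.

$1,184,000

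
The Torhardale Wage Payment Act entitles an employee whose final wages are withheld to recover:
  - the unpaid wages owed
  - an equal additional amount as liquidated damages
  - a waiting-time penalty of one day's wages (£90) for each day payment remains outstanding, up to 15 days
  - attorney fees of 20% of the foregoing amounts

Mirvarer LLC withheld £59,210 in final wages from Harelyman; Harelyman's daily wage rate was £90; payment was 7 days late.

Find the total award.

Liquidated damages (equal amount): £59,210
Penalty days: min(7, 15) = 7
Waiting-time penalty: 7 × £90 = £630
Subtotal: £59,210 + £59,210 + £630 = £119,050
Attorney fees: 20% of £119,050 = £23,810
Total award: £119,050 + £23,810 = £142,860

Total award: £142,860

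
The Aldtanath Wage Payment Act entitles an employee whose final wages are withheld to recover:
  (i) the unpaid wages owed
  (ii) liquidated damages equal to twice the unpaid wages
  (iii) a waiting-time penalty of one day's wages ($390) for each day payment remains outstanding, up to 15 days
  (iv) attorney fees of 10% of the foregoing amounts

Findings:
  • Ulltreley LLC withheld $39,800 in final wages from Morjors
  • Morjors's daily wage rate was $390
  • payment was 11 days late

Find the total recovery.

Total award: $136,059

Doubled: 2 × $39,800 = $79,600
Penalty days: min(11, 15) = 11
Waiting-time penalty: 11 × $390 = $4,290
Subtotal: $39,800 + $79,600 + $4,290 = $123,690
Attorney fees: 10% of $123,690 = $12,369
Total award: $123,690 + $12,369 = $136,059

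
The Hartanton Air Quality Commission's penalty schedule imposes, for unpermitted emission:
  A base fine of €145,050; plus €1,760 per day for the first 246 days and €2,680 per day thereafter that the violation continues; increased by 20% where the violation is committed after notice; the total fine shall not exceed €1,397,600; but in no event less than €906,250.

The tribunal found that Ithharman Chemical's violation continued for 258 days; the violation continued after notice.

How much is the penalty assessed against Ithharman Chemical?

€906,250

First 246 days: 246 × €1,760 = €432,960
Remaining days: (258 − 246) × €2,680 = €32,160
Per-day component: €432,960 + €32,160 = €465,120
Base plus per-day: €145,050 + €465,120 = €610,170
Enhancement: 20% of €610,170 = €122,034
Enhanced fine: €610,170 + €122,034 = €732,204
Cap at €1,397,600: €732,204 is within the cap, no reduction.
Minimum €906,250: €732,204 is below the minimum → €906,250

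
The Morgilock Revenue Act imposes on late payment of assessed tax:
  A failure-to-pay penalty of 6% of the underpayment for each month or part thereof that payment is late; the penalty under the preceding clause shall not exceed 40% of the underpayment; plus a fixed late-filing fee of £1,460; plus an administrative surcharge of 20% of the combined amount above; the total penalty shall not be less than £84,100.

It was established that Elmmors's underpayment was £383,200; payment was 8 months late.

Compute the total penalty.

Accrued rate: 6% × 8 = 48%, capped at 40% → 40%
Failure-to-pay penalty: 40% of £383,200 = £153,280
Penalty before surcharge: £153,280 + £1,460 = £154,740
Administrative surcharge: 20% of £154,740 = £30,948
Total penalty: £154,740 + £30,948 = £185,688
Minimum £84,100: £185,688 meets the minimum, no increase.

£185,688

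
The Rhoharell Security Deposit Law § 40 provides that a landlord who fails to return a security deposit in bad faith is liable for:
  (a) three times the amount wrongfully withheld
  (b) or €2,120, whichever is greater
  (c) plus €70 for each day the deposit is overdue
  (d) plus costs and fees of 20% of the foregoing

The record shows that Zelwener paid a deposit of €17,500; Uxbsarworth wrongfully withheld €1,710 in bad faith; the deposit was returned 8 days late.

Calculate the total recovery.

€6,828

Trebled: 3 × €1,710 = €5,130
Minimum €2,120: €5,130 meets the minimum, no increase.
Late-return penalty: 8 × €70 = €560
Damages plus late penalty: €5,130 + €560 = €5,690
Costs and fees: 20% of €5,690 = €1,138
Total recovery: €5,690 + €1,138 = €6,828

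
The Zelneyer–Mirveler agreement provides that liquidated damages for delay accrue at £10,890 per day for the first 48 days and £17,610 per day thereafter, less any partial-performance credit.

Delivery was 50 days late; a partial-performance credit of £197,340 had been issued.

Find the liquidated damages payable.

Liquidated damages: £360,600

First 48 days: 48 × £10,890 = £522,720
Remaining days: (50 − 48) × £17,610 = £35,220
Accrued per-day damages: £522,720 + £35,220 = £557,940
Less partial-performance credit: £557,940 − £197,340 = £360,600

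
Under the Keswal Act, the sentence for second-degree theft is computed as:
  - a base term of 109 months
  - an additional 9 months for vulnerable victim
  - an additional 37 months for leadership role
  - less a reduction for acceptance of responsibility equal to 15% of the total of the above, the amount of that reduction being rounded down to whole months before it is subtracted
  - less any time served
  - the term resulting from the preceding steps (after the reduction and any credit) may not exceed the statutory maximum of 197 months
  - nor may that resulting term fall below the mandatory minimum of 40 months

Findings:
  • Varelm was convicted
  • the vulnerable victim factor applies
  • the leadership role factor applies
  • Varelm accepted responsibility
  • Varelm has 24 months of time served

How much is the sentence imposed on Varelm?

Vulnerable victim enhancement: +9 months
Leadership role enhancement: +37 months
Adjusted term: 109 months + 9 months + 37 months = 155 months
Acceptance of responsibility reduction: 15% of 155 months = 23 months (rounded down)
After reduction: 155 − 23 = 132 months
Less time served: 132 months − 24 months = 108 months
Cap at 197 months: 108 months is within the cap, no reduction.
Minimum 40 months: 108 months meets the minimum, no increase.

108 months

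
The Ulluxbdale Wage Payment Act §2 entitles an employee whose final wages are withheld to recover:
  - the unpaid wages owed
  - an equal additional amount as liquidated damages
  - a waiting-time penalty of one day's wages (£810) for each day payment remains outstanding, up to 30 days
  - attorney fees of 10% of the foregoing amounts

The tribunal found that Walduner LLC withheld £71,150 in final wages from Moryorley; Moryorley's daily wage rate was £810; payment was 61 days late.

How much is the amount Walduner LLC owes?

£183,260

Liquidated damages (equal amount): £71,150
Penalty days: min(61, 30) = 30
Waiting-time penalty: 30 × £810 = £24,300
Subtotal: £71,150 + £71,150 + £24,300 = £166,600
Attorney fees: 10% of £166,600 = £16,660
Total award: £166,600 + £16,660 = £183,260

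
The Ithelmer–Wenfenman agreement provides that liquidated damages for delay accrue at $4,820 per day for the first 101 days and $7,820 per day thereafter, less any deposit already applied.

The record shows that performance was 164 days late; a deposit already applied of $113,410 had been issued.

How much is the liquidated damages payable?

$866,070

First 101 days: 101 × $4,820 = $486,820
Remaining days: (164 − 101) × $7,820 = $492,660
Accrued per-day damages: $486,820 + $492,660 = $979,480
Less deposit already applied: $979,480 − $113,410 = $866,070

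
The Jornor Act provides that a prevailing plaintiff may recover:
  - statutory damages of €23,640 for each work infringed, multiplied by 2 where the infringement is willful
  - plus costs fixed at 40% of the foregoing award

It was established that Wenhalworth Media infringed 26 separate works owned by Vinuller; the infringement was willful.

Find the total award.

€1,720,992

Statutory damages: 26 × €23,640 = €614,640
Doubled: 2 × €614,640 = €1,229,280
Costs: 40% of €1,229,280 = €491,712
Award plus costs: €1,229,280 + €491,712 = €1,720,992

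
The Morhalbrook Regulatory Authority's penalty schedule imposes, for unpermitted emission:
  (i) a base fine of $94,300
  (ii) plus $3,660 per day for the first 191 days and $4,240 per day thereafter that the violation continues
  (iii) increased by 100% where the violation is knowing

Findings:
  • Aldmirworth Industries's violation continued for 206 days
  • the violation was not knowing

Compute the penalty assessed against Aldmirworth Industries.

First 191 days: 191 × $3,660 = $699,060
Remaining days: (206 − 191) × $4,240 = $63,600
Per-day component: $699,060 + $63,600 = $762,660
Base plus per-day: $94,300 + $762,660 = $856,960
The violation was not knowing: no 100% increase.

Civil penalty: $856,960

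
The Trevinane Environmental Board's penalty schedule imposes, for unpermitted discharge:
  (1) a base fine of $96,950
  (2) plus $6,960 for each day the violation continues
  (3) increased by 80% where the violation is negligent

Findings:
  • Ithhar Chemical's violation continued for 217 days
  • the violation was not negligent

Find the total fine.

$1,607,270

Per-day component: 217 × $6,960 = $1,510,320
Base plus per-day: $96,950 + $1,510,320 = $1,607,270
The violation was not negligent: no 80% increase.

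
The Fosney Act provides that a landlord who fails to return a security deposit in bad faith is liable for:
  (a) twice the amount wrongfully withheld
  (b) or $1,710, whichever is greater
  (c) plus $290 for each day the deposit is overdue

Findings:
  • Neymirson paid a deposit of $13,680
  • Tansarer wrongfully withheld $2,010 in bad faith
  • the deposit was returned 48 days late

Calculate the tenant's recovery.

Doubled: 2 × $2,010 = $4,020
Minimum $1,710: $4,020 meets the minimum, no increase.
Late-return penalty: 48 × $290 = $13,920
Damages plus late penalty: $4,020 + $13,920 = $17,940

$17,940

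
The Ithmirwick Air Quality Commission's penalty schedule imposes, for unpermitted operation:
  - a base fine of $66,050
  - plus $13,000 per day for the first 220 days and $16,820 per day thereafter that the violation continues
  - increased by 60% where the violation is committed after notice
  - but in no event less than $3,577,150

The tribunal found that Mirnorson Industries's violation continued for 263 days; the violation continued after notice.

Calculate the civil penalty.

First 220 days: 220 × $13,000 = $2,860,000
Remaining days: (263 − 220) × $16,820 = $723,260
Per-day component: $2,860,000 + $723,260 = $3,583,260
Base plus per-day: $66,050 + $3,583,260 = $3,649,310
Enhancement: 60% of $3,649,310 = $2,189,586
Enhanced fine: $3,649,310 + $2,189,586 = $5,838,896
Minimum $3,577,150: $5,838,896 meets the minimum, no increase.

$5,838,896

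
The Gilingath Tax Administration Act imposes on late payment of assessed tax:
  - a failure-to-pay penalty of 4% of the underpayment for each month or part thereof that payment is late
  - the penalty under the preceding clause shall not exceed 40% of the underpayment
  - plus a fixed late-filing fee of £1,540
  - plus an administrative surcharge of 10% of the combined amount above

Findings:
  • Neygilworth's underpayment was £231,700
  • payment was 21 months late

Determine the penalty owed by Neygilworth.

Accrued rate: 4% × 21 = 84%, capped at 40% → 40%
Failure-to-pay penalty: 40% of £231,700 = £92,680
Penalty before surcharge: £92,680 + £1,540 = £94,220
Administrative surcharge: 10% of £94,220 = £9,422
Total penalty: £94,220 + £9,422 = £103,642

£103,642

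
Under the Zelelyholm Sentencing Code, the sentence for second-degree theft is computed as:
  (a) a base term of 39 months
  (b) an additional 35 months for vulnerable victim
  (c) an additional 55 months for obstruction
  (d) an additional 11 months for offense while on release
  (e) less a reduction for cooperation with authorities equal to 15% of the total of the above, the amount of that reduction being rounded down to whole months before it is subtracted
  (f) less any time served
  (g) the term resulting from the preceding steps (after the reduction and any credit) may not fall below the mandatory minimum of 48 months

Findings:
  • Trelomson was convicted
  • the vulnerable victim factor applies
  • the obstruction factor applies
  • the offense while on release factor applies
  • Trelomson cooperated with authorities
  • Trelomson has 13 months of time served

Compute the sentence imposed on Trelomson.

106 months

Vulnerable victim enhancement: +35 months
Obstruction enhancement: +55 months
Offense while on release enhancement: +11 months
Adjusted term: 39 months + 35 months + 55 months + 11 months = 140 months
Cooperation with authorities reduction: 15% of 140 months = 21 months (rounded down)
After reduction: 140 − 21 = 119 months
Less time served: 119 months − 13 months = 106 months
Minimum 48 months: 106 months meets the minimum, no increase.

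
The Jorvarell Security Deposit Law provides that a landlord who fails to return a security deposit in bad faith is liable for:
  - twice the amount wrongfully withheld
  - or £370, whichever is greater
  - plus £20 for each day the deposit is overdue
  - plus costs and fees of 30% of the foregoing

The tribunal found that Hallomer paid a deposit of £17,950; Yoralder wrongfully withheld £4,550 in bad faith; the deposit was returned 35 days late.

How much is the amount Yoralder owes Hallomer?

£12,740

Doubled: 2 × £4,550 = £9,100
Minimum £370: £9,100 meets the minimum, no increase.
Late-return penalty: 35 × £20 = £700
Damages plus late penalty: £9,100 + £700 = £9,800
Costs and fees: 30% of £9,800 = £2,940
Total recovery: £9,800 + £2,940 = £12,740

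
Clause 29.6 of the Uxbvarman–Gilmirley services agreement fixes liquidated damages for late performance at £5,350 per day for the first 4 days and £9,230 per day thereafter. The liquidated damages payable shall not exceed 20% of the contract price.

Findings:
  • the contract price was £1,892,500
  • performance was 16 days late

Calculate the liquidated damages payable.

Liquidated damages: £132,160

First 4 days: 4 × £5,350 = £21,400
Remaining days: (16 − 4) × £9,230 = £110,760
Accrued per-day damages: £21,400 + £110,760 = £132,160
Cap: 20% of £1,892,500 = £378,500
Cap at £378,500: £132,160 is within the cap, no reduction.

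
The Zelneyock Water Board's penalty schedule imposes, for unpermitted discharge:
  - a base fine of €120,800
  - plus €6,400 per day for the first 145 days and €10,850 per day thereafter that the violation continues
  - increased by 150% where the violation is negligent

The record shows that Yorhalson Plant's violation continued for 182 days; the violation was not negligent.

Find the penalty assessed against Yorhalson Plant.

First 145 days: 145 × €6,400 = €928,000
Remaining days: (182 − 145) × €10,850 = €401,450
Per-day component: €928,000 + €401,450 = €1,329,450
Base plus per-day: €120,800 + €1,329,450 = €1,450,250
The violation was not negligent: no 150% increase.

€1,450,250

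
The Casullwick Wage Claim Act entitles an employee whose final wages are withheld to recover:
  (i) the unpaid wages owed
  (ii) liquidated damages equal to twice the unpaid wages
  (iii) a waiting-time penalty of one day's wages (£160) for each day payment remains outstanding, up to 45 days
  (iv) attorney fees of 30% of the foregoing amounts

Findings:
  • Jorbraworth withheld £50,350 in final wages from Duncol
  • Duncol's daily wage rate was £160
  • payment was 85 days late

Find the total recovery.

Total award: £205,725

Doubled: 2 × £50,350 = £100,700
Penalty days: min(85, 45) = 45
Waiting-time penalty: 45 × £160 = £7,200
Subtotal: £50,350 + £100,700 + £7,200 = £158,250
Attorney fees: 30% of £158,250 = £47,475
Total award: £158,250 + £47,475 = £205,725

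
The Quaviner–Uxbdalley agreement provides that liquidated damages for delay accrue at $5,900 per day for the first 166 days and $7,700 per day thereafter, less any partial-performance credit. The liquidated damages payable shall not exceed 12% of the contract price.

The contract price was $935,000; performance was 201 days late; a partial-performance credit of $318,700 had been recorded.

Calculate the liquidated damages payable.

$112,200

First 166 days: 166 × $5,900 = $979,400
Remaining days: (201 − 166) × $7,700 = $269,500
Accrued per-day damages: $979,400 + $269,500 = $1,248,900
Less partial-performance credit: $1,248,900 − $318,700 = $930,200
Cap: 12% of $935,000 = $112,200
Cap at $112,200: $930,200 exceeds the cap → $112,200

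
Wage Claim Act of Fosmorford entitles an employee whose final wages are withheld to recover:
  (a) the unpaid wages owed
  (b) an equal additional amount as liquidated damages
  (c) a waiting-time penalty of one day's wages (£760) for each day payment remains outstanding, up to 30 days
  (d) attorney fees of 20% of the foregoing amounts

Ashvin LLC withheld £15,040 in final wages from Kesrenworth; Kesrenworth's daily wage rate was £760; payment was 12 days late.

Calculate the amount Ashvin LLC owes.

£47,040

Liquidated damages (equal amount): £15,040
Penalty days: min(12, 30) = 12
Waiting-time penalty: 12 × £760 = £9,120
Subtotal: £15,040 + £15,040 + £9,120 = £39,200
Attorney fees: 20% of £39,200 = £7,840
Total award: £39,200 + £7,840 = £47,040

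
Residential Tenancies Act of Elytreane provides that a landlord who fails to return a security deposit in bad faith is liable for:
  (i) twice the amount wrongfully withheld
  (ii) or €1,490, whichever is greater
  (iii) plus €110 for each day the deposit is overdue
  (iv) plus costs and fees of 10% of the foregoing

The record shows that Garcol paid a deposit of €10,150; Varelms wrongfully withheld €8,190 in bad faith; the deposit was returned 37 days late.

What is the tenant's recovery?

€22,495

Doubled: 2 × €8,190 = €16,380
Minimum €1,490: €16,380 meets the minimum, no increase.
Late-return penalty: 37 × €110 = €4,070
Damages plus late penalty: €16,380 + €4,070 = €20,450
Costs and fees: 10% of €20,450 = €2,045
Total recovery: €20,450 + €2,045 = €22,495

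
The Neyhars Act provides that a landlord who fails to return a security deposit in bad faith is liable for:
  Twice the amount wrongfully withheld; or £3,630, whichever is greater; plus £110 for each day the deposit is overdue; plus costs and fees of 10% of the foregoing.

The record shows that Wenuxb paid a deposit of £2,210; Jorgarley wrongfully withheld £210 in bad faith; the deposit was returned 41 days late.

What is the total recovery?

Doubled: 2 × £210 = £420
Minimum £3,630: £420 is below the minimum → £3,630
Late-return penalty: 41 × £110 = £4,510
Damages plus late penalty: £3,630 + £4,510 = £8,140
Costs and fees: 10% of £8,140 = £814
Total recovery: £8,140 + £814 = £8,954

£8,954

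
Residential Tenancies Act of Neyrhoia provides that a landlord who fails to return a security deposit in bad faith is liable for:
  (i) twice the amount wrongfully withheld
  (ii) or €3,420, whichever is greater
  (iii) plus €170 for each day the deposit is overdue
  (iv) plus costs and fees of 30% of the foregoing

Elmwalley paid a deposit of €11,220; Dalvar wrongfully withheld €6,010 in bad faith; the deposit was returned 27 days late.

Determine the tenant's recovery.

Doubled: 2 × €6,010 = €12,020
Minimum €3,420: €12,020 meets the minimum, no increase.
Late-return penalty: 27 × €170 = €4,590
Damages plus late penalty: €12,020 + €4,590 = €16,610
Costs and fees: 30% of €16,610 = €4,983
Total recovery: €16,610 + €4,983 = €21,593

Recovery: €21,593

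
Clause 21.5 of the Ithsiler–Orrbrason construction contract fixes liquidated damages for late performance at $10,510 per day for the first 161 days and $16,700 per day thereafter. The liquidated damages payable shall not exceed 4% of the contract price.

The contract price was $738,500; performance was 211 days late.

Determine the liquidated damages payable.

$29,540

First 161 days: 161 × $10,510 = $1,692,110
Remaining days: (211 − 161) × $16,700 = $835,000
Accrued per-day damages: $1,692,110 + $835,000 = $2,527,110
Cap: 4% of $738,500 = $29,540
Cap at $29,540: $2,527,110 exceeds the cap → $29,540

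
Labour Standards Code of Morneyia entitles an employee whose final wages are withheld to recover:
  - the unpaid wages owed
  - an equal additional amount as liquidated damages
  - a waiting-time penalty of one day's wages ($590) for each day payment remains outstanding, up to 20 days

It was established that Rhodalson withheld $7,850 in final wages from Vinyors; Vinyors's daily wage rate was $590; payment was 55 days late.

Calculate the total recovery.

Liquidated damages (equal amount): $7,850
Penalty days: min(55, 20) = 20
Waiting-time penalty: 20 × $590 = $11,800
Total award: $7,850 + $7,850 + $11,800 = $27,500

$27,500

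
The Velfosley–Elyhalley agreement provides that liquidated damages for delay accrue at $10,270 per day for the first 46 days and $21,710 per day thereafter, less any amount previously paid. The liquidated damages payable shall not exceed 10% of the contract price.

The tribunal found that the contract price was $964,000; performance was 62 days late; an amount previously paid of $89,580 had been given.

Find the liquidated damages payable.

First 46 days: 46 × $10,270 = $472,420
Remaining days: (62 − 46) × $21,710 = $347,360
Accrued per-day damages: $472,420 + $347,360 = $819,780
Less amount previously paid: $819,780 − $89,580 = $730,200
Cap: 10% of $964,000 = $96,400
Cap at $96,400: $730,200 exceeds the cap → $96,400

$96,400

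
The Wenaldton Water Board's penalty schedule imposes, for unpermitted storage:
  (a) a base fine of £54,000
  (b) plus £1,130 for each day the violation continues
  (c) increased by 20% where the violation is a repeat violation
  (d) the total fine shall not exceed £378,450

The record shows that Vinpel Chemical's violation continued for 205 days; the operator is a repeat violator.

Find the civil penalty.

£342,780

Per-day component: 205 × £1,130 = £231,650
Base plus per-day: £54,000 + £231,650 = £285,650
Enhancement: 20% of £285,650 = £57,130
Enhanced fine: £285,650 + £57,130 = £342,780
Cap at £378,450: £342,780 is within the cap, no reduction.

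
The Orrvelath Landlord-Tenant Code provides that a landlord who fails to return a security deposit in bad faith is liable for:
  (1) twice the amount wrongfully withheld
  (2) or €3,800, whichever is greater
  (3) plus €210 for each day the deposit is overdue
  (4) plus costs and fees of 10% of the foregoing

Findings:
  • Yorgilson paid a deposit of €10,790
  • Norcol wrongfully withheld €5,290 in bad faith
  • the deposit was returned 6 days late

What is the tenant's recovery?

Doubled: 2 × €5,290 = €10,580
Minimum €3,800: €10,580 meets the minimum, no increase.
Late-return penalty: 6 × €210 = €1,260
Damages plus late penalty: €10,580 + €1,260 = €11,840
Costs and fees: 10% of €11,840 = €1,184
Total recovery: €11,840 + €1,184 = €13,024

Recovery: €13,024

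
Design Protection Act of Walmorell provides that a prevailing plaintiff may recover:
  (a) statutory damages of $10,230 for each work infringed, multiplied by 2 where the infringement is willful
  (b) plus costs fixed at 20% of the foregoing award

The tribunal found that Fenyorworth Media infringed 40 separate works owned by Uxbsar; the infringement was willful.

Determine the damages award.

Statutory damages: 40 × $10,230 = $409,200
Doubled: 2 × $409,200 = $818,400
Costs: 20% of $818,400 = $163,680
Award plus costs: $818,400 + $163,680 = $982,080

Award: $982,080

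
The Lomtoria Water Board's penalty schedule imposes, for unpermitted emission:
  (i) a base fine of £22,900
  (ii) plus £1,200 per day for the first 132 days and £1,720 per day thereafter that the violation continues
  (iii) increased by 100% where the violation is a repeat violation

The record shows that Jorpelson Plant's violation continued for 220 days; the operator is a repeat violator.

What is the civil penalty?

First 132 days: 132 × £1,200 = £158,400
Remaining days: (220 − 132) × £1,720 = £151,360
Per-day component: £158,400 + £151,360 = £309,760
Base plus per-day: £22,900 + £309,760 = £332,660
Enhancement: 100% of £332,660 = £332,660
Enhanced fine: £332,660 + £332,660 = £665,320

£665,320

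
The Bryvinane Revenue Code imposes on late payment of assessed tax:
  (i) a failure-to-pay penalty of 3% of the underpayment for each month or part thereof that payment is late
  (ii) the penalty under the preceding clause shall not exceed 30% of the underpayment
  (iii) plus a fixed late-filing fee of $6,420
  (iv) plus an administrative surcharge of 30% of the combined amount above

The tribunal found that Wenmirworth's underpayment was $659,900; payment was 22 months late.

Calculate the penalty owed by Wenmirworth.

$265,707

Accrued rate: 3% × 22 = 66%, capped at 30% → 30%
Failure-to-pay penalty: 30% of $659,900 = $197,970
Penalty before surcharge: $197,970 + $6,420 = $204,390
Administrative surcharge: 30% of $204,390 = $61,317
Total penalty: $204,390 + $61,317 = $265,707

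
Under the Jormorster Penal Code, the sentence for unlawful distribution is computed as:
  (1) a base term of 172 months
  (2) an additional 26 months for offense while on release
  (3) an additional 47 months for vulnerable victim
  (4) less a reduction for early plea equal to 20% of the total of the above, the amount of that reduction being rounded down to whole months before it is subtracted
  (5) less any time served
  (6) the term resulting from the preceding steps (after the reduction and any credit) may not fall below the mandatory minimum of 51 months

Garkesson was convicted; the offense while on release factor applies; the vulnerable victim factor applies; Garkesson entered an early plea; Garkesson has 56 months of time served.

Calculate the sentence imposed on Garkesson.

Offense while on release enhancement: +26 months
Vulnerable victim enhancement: +47 months
Adjusted term: 172 months + 26 months + 47 months = 245 months
Early plea reduction: 20% of 245 months = 49 months (rounded down)
After reduction: 245 − 49 = 196 months
Less time served: 196 months − 56 months = 140 months
Minimum 51 months: 140 months meets the minimum, no increase.

140 months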